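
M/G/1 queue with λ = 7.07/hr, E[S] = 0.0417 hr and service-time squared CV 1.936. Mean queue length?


ρ = λ·E[S] = 7.07·0.0417 = 0.2948
Lq = ρ²(1+C_s²)/(2(1−ρ)) = 0.08692·(1+1.936)/(2·0.7052)
= 0.08692·2.9360/1.4104 = 0.18094

Final: 0.18094


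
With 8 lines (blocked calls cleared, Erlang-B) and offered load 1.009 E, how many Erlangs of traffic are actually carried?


B(8,1.009) = 0.000009714 (Erlang-B)
Carried load = a(1 − B) = 1.009·(1 − 0.000009714) = 1.009·0.999990 = 1.0090 E

Final: 1.0090 Erlangs


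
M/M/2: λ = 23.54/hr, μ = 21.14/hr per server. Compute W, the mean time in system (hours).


a = 1.1135; ρ = 0.5568; P₀ = 0.284716
Lq = P₀·a^c·ρ/(c!(1−ρ)²) = 0.50025
Wq = Lq/λ = 0.50025/23.54 = 0.02125 hr
W = Wq + 1/μ = 0.02125 + 0.04730 = 0.06855 hr

Final: 0.06855 hr


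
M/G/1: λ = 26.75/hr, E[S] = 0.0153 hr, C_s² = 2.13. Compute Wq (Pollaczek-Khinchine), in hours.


ρ = λ·E[S] = 26.75·0.0153 = 0.4093
E[S²] = E[S]²(1+C_s²) = 0.0153²·(1+2.13) = 0.0007327
Wq = λ·E[S²]/(2(1−ρ)) = 26.75·0.0007327/(2·0.5907) = 0.01659 hr

Final: 0.01659 hr


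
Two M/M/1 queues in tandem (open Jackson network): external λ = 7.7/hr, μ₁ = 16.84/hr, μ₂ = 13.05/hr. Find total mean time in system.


Each node sees arrival rate λ = 7.7/hr (tandem ⇒ throughput preserved).
W₁ = 1/(μ₁−λ) = 1/(16.84−7.7) = 0.10941 hr
W₂ = 1/(μ₂−λ) = 1/(13.05−7.7) = 0.18692 hr
W_total = W₁ + W₂ = 0.10941 + 0.18692 = 0.29633 hr

Final: 0.29633 hr


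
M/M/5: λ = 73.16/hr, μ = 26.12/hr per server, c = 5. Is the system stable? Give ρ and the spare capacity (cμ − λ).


Total capacity cμ = 5·26.12 = 130.60/hr
ρ = λ/(cμ) = 73.16/130.60 = 0.5602
Stable ⇔ ρ < 1: YES
Spare capacity = cμ − λ = 130.60 − 73.16 = 57.44/hr

Final: ρ = 0.5602; stable; margin = 57.44/hr


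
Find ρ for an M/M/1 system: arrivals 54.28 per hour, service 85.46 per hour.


ρ = λ/μ = 54.28/85.46 = 0.6352

Final: 0.6352


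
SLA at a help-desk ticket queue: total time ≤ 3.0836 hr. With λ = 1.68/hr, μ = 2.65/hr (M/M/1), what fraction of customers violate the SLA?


W ~ Exponential(μ−λ) for M/M/1.
μ − λ = 2.65 − 1.68 = 0.9700
P(W > t) = e^{−(μ−λ)t} = e^{−2.9911} = 0.050233

Final: 0.050233


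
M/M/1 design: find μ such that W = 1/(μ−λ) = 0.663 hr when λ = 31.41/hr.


W = 1/(μ−λ) ⇒ μ − λ = 1/W = 1/0.663 = 1.5083
μ = λ + 1/W = 31.41 + 1.5083 = 32.9183 per hr

Final: 32.9183 /hr


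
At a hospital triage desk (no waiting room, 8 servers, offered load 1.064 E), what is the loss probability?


B(c,a) = (a^c/c!) / Σ_{k=0}^{c} a^k/k!
a^8/8! = 0.00004074
Σ terms (k=0..8): 1.00000 + 1.06400 + 0.56605 + 0.20076 + 0.05340 + 0.01136 + 0.002015 + 0.0003063 + 0.00004074 = 2.897934
B = 0.00004074/2.897934 = 0.00001406

Final: 0.00001406


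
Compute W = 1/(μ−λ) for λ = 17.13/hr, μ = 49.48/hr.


W = 1/(μ−λ) = 1/(49.48 − 17.13) = 1/32.35 = 0.03091 hr

Final: 0.03091 hr


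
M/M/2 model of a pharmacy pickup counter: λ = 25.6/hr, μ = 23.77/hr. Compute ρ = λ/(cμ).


ρ = λ/(cμ) = 25.6/(2·23.77) = 25.6/47.54 = 0.5385

Final: 0.5385


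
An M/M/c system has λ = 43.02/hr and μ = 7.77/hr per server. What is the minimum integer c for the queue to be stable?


Stability requires cμ > λ ⇔ c > λ/μ.
λ/μ = 43.02/7.77 = 5.5367
Minimum integer c = ⌊5.5367⌋ + 1 = 6
Check: 6·7.77 = 46.62 > 43.02, while 5·7.77 = 38.85 ≤ 43.02

Final: 6 servers


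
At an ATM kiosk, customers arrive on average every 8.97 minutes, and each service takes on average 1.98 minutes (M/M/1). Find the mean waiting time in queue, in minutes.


λ = 60/8.97 = 6.6890 /hr
μ = 60/1.98 = 30.3030 /hr
ρ = λ/μ = 6.6890/30.3030 = 0.2207
Wq = ρ/(μ−λ) = 0.2207/(30.3030−6.6890) = 0.009348 hr
In minutes: 0.009348·60 = 0.5609 min

Final: 0.5609 min


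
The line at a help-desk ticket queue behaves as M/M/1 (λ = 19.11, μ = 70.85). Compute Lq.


ρ = 19.11/70.85 = 0.2697
Lq = ρ²/(1−ρ) = 0.07275/0.7303 = 0.09962

Final: 0.09962


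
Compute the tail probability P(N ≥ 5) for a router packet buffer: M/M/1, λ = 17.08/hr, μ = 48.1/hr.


ρ = 17.08/48.1 = 0.3551
P(N ≥ n) = ρ^n = 0.3551^5 = 0.005646

Final: 0.005646


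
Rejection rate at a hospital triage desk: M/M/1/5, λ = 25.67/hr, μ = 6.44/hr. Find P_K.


ρ = λ/μ = 25.67/6.44 = 3.9860
P_K = (1−ρ)ρ^K/(1−ρ^(K+1)) = (-2.9860·1006.236360)/(1 − 4010.883133)
= -3004.646772/-4009.883133 = 0.749310

Final: 0.749310


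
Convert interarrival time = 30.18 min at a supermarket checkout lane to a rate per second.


λ = 1/(interarrival time) in consistent units.
1 second = 0.0166667 min, so λ = 0.0166667/30.18 = 0.0005522 per second

Final: 0.0005522 /sec


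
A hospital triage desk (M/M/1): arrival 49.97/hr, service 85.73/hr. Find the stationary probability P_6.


ρ = 49.97/85.73 = 0.5829
P_n = (1−ρ)·ρ^n = (1 − 0.5829)·0.5829^6 = 0.4171·0.039216 = 0.016358

Final: 0.016358


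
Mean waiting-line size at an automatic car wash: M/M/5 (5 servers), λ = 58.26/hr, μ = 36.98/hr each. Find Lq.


a = λ/μ = 1.5754; ρ = a/5 = 0.3151
P₀ = 0.206486
Lq = P₀·a^c·ρ / (c!·(1−ρ)²) = 0.206486·9.70550·0.3151/(120·0.46910)
= 0.01122

Final: 0.01122


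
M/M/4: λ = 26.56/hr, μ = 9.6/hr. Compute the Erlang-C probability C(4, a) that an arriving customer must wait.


a = λ/μ = 2.7667; ρ = a/4 = 0.6917
P₀ = 0.052518 (from M/M/c formula)
C(c,a) = [a^c/(c!(1−ρ))]·P₀ = [58.59052/(24·0.3083)]·0.052518
= 7.91764·0.052518 = 0.415819

Final: 0.415819


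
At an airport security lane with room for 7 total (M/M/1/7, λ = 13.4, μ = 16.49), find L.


ρ = 13.4/16.49 = 0.8126
L = ρ[1 − (K+1)ρ^K + Kρ^(K+1)] / [(1−ρ)(1−ρ^(K+1))]
Numerator: 0.8126·(1 − 8·0.233986 + 7·0.190140) = 0.373067
Denominator: (0.1874)·(0.809860) = 0.151757
L = 0.373067/0.151757 = 2.4583

Final: 2.4583


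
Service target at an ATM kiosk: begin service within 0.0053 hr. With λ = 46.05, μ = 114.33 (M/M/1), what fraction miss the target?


ρ = 46.05/114.33 = 0.4028
P(Wq > t) = ρ·e^{−(μ−λ)t} = 0.4028·e^{−0.3619}
= 0.4028·0.696363 = 0.280482

Final: 0.280482


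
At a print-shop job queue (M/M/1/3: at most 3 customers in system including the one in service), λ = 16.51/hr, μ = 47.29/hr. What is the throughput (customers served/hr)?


ρ = 0.3491; P_K = (1−ρ)ρ^3/(1−ρ^4) = 0.028115
λ_eff = λ(1 − P_K) = 16.51·(1 − 0.028115) = 16.51·0.971885 = 16.0458 /hr

Final: 16.0458 /hr


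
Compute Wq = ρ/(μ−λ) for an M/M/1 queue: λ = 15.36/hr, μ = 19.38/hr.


ρ = 15.36/19.38 = 0.7926
Wq = ρ/(μ−λ) = 0.7926/(19.38 − 15.36) = 0.7926/4.02 = 0.1972 hr

Final: 0.1972 hr


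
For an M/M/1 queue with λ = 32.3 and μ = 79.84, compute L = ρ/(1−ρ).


ρ = λ/μ = 32.3/79.84 = 0.4046
L = ρ/(1−ρ) = 0.4046/(1 − 0.4046) = 0.4046/0.5954 = 0.6794

Final: 0.6794


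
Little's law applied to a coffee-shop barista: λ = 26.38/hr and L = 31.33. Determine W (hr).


W = L/λ = 31.33/26.38 = 1.1876 hr

Final: 1.1876 hr


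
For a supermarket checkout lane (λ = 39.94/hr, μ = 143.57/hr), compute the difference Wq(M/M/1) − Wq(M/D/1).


ρ = 39.94/143.57 = 0.2782
Wq(M/M/1) = ρ/(μ−λ) = 0.2782/103.63 = 0.002684 hr
Wq(M/D/1) = ρ/(2(μ−λ)) = 0.001342 hr
Savings = 0.002684 − 0.001342 = 0.001342 hr

Final: 0.001342 hr


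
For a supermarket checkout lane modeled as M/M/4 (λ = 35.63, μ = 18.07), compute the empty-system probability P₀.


a = λ/μ = 35.63/18.07 = 1.9718; ρ = a/c = 0.4929
Σ_{k=0}^{3} a^k/k! (terms k=0..3) = 1.00000 + 1.97178 + 1.94395 + 1.27768 = 6.19341
Tail: a^4/(4!(1−ρ)) = 15.11578/(24·0.5071) = 1.24212
P₀ = 1/(6.19341 + 1.24212) = 1/7.43553 = 0.134489

Final: 0.134489


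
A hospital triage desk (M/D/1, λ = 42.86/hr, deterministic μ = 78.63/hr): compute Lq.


ρ = 42.86/78.63 = 0.5451
M/D/1: Lq = ρ²/(2(1−ρ)) = 0.2971/(2·0.4549) = 0.32656

Final: 0.32656


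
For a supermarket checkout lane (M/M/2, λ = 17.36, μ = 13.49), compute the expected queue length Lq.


a = λ/μ = 1.2869; ρ = a/2 = 0.6434
P₀ = 0.216960
Lq = P₀·a^c·ρ / (c!·(1−ρ)²) = 0.216960·1.65606·0.6434/(2·0.12714)
= 0.90921

Final: 0.90921


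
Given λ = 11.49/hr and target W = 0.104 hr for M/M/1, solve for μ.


W = 1/(μ−λ) ⇒ μ − λ = 1/W = 1/0.104 = 9.6154
μ = λ + 1/W = 11.49 + 9.6154 = 21.1054 per hr

Final: 21.1054 /hr


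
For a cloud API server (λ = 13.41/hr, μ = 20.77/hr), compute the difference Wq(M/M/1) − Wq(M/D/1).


ρ = 13.41/20.77 = 0.6456
Wq(M/M/1) = ρ/(μ−λ) = 0.6456/7.36 = 0.08772 hr
Wq(M/D/1) = ρ/(2(μ−λ)) = 0.04386 hr
Savings = 0.08772 − 0.04386 = 0.04386 hr

Final: 0.04386 hr


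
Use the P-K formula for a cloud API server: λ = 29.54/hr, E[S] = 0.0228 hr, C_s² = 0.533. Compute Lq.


ρ = λ·E[S] = 29.54·0.0228 = 0.6735
Lq = ρ²(1+C_s²)/(2(1−ρ)) = 0.4536·(1+0.533)/(2·0.3265)
= 0.4536·1.5330/0.6530 = 1.06497

Final: 1.06497


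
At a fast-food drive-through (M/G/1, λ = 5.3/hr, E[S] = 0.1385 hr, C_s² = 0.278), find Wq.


ρ = λ·E[S] = 5.3·0.1385 = 0.7341
E[S²] = E[S]²(1+C_s²) = 0.1385²·(1+0.278) = 0.024515
Wq = λ·E[S²]/(2(1−ρ)) = 5.3·0.024515/(2·0.2659) = 0.24427 hr

Final: 0.24427 hr


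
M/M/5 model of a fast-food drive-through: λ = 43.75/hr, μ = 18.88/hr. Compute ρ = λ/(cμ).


ρ = λ/(cμ) = 43.75/(5·18.88) = 43.75/94.40 = 0.4635

Final: 0.4635


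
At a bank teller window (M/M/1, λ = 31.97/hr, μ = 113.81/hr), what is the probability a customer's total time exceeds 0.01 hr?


W ~ Exponential(μ−λ) for M/M/1.
μ − λ = 113.81 − 31.97 = 81.8400
P(W > t) = e^{−(μ−λ)t} = e^{−0.8184} = 0.441137

Final: 0.441137


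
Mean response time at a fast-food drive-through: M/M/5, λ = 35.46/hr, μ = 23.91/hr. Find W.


a = 1.4831; ρ = 0.2966; P₀ = 0.226602
Lq = P₀·a^c·ρ/(c!(1−ρ)²) = 0.008122
Wq = Lq/λ = 0.008122/35.46 = 0.0002291 hr
W = Wq + 1/μ = 0.0002291 + 0.04182 = 0.04205 hr

Final: 0.04205 hr


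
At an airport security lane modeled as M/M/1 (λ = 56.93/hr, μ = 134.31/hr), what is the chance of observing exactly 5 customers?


ρ = 56.93/134.31 = 0.4239
P_n = (1−ρ)·ρ^n = (1 − 0.4239)·0.4239^5 = 0.5761·0.013682 = 0.007883

Final: 0.007883


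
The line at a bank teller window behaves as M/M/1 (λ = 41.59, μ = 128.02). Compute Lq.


ρ = 41.59/128.02 = 0.3249
Lq = ρ²/(1−ρ) = 0.1055/0.6751 = 0.1563

Final: 0.1563


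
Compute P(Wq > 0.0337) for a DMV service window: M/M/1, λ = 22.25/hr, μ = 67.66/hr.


ρ = 22.25/67.66 = 0.3289
P(Wq > t) = ρ·e^{−(μ−λ)t} = 0.3289·e^{−1.5303}
= 0.3289·0.216467 = 0.071185

Final: 0.071185


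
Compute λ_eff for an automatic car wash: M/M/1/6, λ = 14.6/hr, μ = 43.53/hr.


ρ = 0.3354; P_K = (1−ρ)ρ^6/(1−ρ^7) = 0.0009466
λ_eff = λ(1 − P_K) = 14.6·(1 − 0.0009466) = 14.6·0.999053 = 14.5862 /hr

Final: 14.5862 /hr


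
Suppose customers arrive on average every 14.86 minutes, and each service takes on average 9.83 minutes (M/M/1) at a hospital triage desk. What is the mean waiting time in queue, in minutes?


λ = 60/14.86 = 4.0377 /hr
μ = 60/9.83 = 6.1038 /hr
ρ = λ/μ = 4.0377/6.1038 = 0.6615
Wq = ρ/(μ−λ) = 0.6615/(6.1038−4.0377) = 0.32018 hr
In minutes: 0.32018·60 = 19.211 min

Final: 19.211 min


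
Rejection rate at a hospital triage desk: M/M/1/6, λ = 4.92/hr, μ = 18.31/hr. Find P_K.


ρ = λ/μ = 4.92/18.31 = 0.2687
P_K = (1−ρ)ρ^K/(1−ρ^(K+1)) = (0.7313·0.0003764)/(1 − 0.0001011)
= 0.0002753/0.999899 = 0.0002753

Final: 0.0002753


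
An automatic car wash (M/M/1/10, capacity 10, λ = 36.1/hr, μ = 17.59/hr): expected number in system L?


ρ = 36.1/17.59 = 2.0523
L = ρ[1 − (K+1)ρ^K + Kρ^(K+1)] / [(1−ρ)(1−ρ^(K+1))]
Numerator: 2.0523·(1 − 11·1325.603446 + 10·2720.539193) = 25909.813546
Denominator: (-1.0523)·(-2719.539193) = 2861.777741
L = 25909.813546/2861.777741 = 9.0537

Final: 9.0537


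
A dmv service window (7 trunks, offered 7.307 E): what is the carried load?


B(7,7.307) = 0.267654 (Erlang-B)
Carried load = a(1 − B) = 7.307·(1 − 0.267654) = 7.307·0.732346 = 5.3513 E

Final: 5.3513 Erlangs


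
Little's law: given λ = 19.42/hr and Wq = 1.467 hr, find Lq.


Lq = λWq = 19.42·1.467 = 28.4891

Final: 28.4891


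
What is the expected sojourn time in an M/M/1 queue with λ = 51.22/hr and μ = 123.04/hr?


W = 1/(μ−λ) = 1/(123.04 − 51.22) = 1/71.82 = 0.01392 hr

Final: 0.01392 hr


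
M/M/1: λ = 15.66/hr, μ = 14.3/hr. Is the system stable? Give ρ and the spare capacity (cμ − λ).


Total capacity cμ = 1·14.3 = 14.30/hr
ρ = λ/(cμ) = 15.66/14.30 = 1.0951
Stable ⇔ ρ < 1: NO
Spare capacity = cμ − λ = 14.30 − 15.66 = -1.36/hr

Final: ρ = 1.0951; unstable; margin = -1.36/hr


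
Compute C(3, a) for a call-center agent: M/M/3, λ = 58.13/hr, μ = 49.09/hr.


a = λ/μ = 1.1842; ρ = a/3 = 0.3947
P₀ = 0.299180 (from M/M/c formula)
C(c,a) = [a^c/(c!(1−ρ))]·P₀ = [1.66043/(6·0.6053)]·0.299180
= 0.45721·0.299180 = 0.136787

Final: 0.136787


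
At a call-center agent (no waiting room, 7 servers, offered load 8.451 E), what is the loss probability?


B(c,a) = (a^c/c!) / Σ_{k=0}^{c} a^k/k!
a^7/7! = 610.838181
Σ terms (k=0..7): 1.00000 + 8.45100 + 35.70970 + 100.59423 + 212.53045 + 359.21897 + 505.95992 + 610.83818 = 1834.302448
B = 610.838181/1834.302448 = 0.333008

Final: 0.333008


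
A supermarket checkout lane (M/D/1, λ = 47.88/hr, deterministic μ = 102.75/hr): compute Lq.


ρ = 47.88/102.75 = 0.4660
M/D/1: Lq = ρ²/(2(1−ρ)) = 0.2171/(2·0.5340) = 0.20331

Final: 0.20331


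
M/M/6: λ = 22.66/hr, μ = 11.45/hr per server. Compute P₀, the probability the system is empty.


a = λ/μ = 22.66/11.45 = 1.9790; ρ = a/c = 0.3298
Σ_{k=0}^{5} a^k/k! (terms k=0..5) = 1.00000 + 1.97904 + 1.95830 + 1.29185 + 0.63916 + 0.25298 = 7.12133
Tail: a^6/(6!(1−ρ)) = 60.07953/(720·0.6702) = 0.12451
P₀ = 1/(7.12133 + 0.12451) = 1/7.24584 = 0.138010

Final: 0.138010


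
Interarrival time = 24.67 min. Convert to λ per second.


λ = 1/(interarrival time) in consistent units.
1 second = 0.0166667 min, so λ = 0.0166667/24.67 = 0.0006756 per second

Final: 0.0006756 /sec


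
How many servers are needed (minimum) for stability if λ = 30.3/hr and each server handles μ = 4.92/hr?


Stability requires cμ > λ ⇔ c > λ/μ.
λ/μ = 30.3/4.92 = 6.1585
Minimum integer c = ⌊6.1585⌋ + 1 = 7
Check: 7·4.92 = 34.44 > 30.3, while 6·4.92 = 29.52 ≤ 30.3

Final: 7 servers


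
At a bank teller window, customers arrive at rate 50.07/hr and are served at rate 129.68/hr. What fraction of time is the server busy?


ρ = λ/μ = 50.07/129.68 = 0.3861

Final: 0.3861


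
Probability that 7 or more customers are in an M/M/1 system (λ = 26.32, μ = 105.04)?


ρ = 26.32/105.04 = 0.2506
P(N ≥ n) = ρ^n = 0.2506^7 = 0.00006202

Final: 0.00006202


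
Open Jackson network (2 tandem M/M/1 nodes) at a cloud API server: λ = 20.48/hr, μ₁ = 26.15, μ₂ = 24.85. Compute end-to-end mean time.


Each node sees arrival rate λ = 20.48/hr (tandem ⇒ throughput preserved).
W₁ = 1/(μ₁−λ) = 1/(26.15−20.48) = 0.17637 hr
W₂ = 1/(μ₂−λ) = 1/(24.85−20.48) = 0.22883 hr
W_total = W₁ + W₂ = 0.17637 + 0.22883 = 0.40520 hr

Final: 0.40520 hr


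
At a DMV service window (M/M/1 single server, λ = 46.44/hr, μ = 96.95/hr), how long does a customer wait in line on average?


ρ = 46.44/96.95 = 0.4790
Wq = ρ/(μ−λ) = 0.4790/(96.95 − 46.44) = 0.4790/50.51 = 0.009483 hr

Final: 0.009483 hr


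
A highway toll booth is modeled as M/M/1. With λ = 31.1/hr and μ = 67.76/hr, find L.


ρ = λ/μ = 31.1/67.76 = 0.4590
L = ρ/(1−ρ) = 0.4590/(1 − 0.4590) = 0.4590/0.5410 = 0.8483

Final: 0.8483


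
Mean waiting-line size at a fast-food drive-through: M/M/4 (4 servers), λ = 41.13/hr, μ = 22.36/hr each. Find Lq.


a = λ/μ = 1.8394; ρ = a/4 = 0.4599
P₀ = 0.154998
Lq = P₀·a^c·ρ / (c!·(1−ρ)²) = 0.154998·11.44848·0.4599/(24·0.29175)
= 0.11654

Final: 0.11654


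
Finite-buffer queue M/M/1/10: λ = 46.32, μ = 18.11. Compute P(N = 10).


ρ = λ/μ = 46.32/18.11 = 2.5577
P_K = (1−ρ)ρ^K/(1−ρ^(K+1)) = (-1.5577·11981.218931)/(1 − 30644.398725)
= -18663.179793/-30643.398725 = 0.609044

Final: 0.609044


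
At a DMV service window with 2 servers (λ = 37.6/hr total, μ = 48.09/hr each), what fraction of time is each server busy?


ρ = λ/(cμ) = 37.6/(2·48.09) = 37.6/96.18 = 0.3909

Final: 0.3909


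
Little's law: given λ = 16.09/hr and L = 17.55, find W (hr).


W = L/λ = 17.55/16.09 = 1.0907 hr

Final: 1.0907 hr


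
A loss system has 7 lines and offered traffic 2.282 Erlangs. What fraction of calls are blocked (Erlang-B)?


B(c,a) = (a^c/c!) / Σ_{k=0}^{c} a^k/k!
a^7/7! = 0.063941
Σ terms (k=0..7): 1.00000 + 2.28200 + 2.60376 + 1.98059 + 1.12993 + 0.51570 + 0.19614 + 0.06394 = 9.772065
B = 0.063941/9.772065 = 0.006543

Final: 0.006543


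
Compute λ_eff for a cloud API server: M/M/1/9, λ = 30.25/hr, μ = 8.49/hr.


ρ = 3.5630; P_K = (1−ρ)ρ^9/(1−ρ^10) = 0.719341
λ_eff = λ(1 − P_K) = 30.25·(1 − 0.719341) = 30.25·0.280659 = 8.4899 /hr

Final: 8.4899 /hr


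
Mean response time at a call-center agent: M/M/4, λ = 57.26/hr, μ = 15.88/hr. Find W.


a = 3.6058; ρ = 0.9014; P₀ = 0.011063
Lq = P₀·a^c·ρ/(c!(1−ρ)²) = 7.23236
Wq = Lq/λ = 7.23236/57.26 = 0.12631 hr
W = Wq + 1/μ = 0.12631 + 0.06297 = 0.18928 hr

Final: 0.18928 hr


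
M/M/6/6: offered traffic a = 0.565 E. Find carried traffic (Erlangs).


B(6,0.565) = 0.00002568 (Erlang-B)
Carried load = a(1 − B) = 0.565·(1 − 0.00002568) = 0.565·0.999974 = 0.5650 E

Final: 0.5650 Erlangs


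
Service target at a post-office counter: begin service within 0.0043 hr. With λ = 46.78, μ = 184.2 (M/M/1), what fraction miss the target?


ρ = 46.78/184.2 = 0.2540
P(Wq > t) = ρ·e^{−(μ−λ)t} = 0.2540·e^{−0.5909}
= 0.2540·0.553825 = 0.140651

Final: 0.140651


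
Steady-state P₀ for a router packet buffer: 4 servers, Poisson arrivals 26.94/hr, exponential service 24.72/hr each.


a = λ/μ = 26.94/24.72 = 1.0898; ρ = a/c = 0.2725
Σ_{k=0}^{3} a^k/k! (terms k=0..3) = 1.00000 + 1.08981 + 0.59384 + 0.21572 = 2.89937
Tail: a^4/(4!(1−ρ)) = 1.41058/(24·0.7275) = 0.08078
P₀ = 1/(2.89937 + 0.08078) = 1/2.98015 = 0.335554

Final: 0.335554


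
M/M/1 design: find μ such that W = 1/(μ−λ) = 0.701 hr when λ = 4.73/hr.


W = 1/(μ−λ) ⇒ μ − λ = 1/W = 1/0.701 = 1.4265
μ = λ + 1/W = 4.73 + 1.4265 = 6.1565 per hr

Final: 6.1565 /hr


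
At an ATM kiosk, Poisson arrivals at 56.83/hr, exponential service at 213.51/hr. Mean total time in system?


W = 1/(μ−λ) = 1/(213.51 − 56.83) = 1/156.68 = 0.006382 hr

Final: 0.006382 hr


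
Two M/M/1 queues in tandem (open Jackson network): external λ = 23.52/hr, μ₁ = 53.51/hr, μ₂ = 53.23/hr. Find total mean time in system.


Each node sees arrival rate λ = 23.52/hr (tandem ⇒ throughput preserved).
W₁ = 1/(μ₁−λ) = 1/(53.51−23.52) = 0.03334 hr
W₂ = 1/(μ₂−λ) = 1/(53.23−23.52) = 0.03366 hr
W_total = W₁ + W₂ = 0.03334 + 0.03366 = 0.06700 hr

Final: 0.06700 hr


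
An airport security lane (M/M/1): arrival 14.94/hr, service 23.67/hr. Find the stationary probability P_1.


ρ = 14.94/23.67 = 0.6312
P_n = (1−ρ)·ρ^n = (1 − 0.6312)·0.6312^1 = 0.3688·0.631179 = 0.232792

Final: 0.232792


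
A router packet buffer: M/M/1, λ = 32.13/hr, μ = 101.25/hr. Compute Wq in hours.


ρ = 32.13/101.25 = 0.3173
Wq = ρ/(μ−λ) = 0.3173/(101.25 − 32.13) = 0.3173/69.12 = 0.004591 hr

Final: 0.004591 hr


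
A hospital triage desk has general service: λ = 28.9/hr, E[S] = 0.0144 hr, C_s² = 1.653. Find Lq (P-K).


ρ = λ·E[S] = 28.9·0.0144 = 0.4162
Lq = ρ²(1+C_s²)/(2(1−ρ)) = 0.1732·(1+1.653)/(2·0.5838)
= 0.1732·2.6530/1.1677 = 0.39349

Final: 0.39349


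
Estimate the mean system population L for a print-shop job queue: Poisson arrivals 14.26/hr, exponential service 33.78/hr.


ρ = λ/μ = 14.26/33.78 = 0.4221
L = ρ/(1−ρ) = 0.4221/(1 − 0.4221) = 0.4221/0.5779 = 0.7305

Final: 0.7305


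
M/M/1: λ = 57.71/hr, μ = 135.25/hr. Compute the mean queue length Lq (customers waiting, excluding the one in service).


ρ = 57.71/135.25 = 0.4267
Lq = ρ²/(1−ρ) = 0.1821/0.5733 = 0.3176

Final: 0.3176


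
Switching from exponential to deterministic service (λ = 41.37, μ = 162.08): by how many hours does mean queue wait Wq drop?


ρ = 41.37/162.08 = 0.2552
Wq(M/M/1) = ρ/(μ−λ) = 0.2552/120.71 = 0.002115 hr
Wq(M/D/1) = ρ/(2(μ−λ)) = 0.001057 hr
Savings = 0.002115 − 0.001057 = 0.001057 hr

Final: 0.001057 hr


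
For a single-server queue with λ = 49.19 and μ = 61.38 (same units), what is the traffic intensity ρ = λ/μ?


ρ = λ/μ = 49.19/61.38 = 0.8014

Final: 0.8014


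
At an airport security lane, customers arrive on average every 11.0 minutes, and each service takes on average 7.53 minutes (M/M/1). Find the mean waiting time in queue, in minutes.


λ = 60/11.0 = 5.4545 /hr
μ = 60/7.53 = 7.9681 /hr
ρ = λ/μ = 5.4545/7.9681 = 0.6845
Wq = ρ/(μ−λ) = 0.6845/(7.9681−5.4545) = 0.27234 hr
In minutes: 0.27234·60 = 16.340 min

Final: 16.340 min


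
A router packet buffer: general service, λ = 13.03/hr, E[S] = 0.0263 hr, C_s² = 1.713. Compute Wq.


ρ = λ·E[S] = 13.03·0.0263 = 0.3427
E[S²] = E[S]²(1+C_s²) = 0.0263²·(1+1.713) = 0.001877
Wq = λ·E[S²]/(2(1−ρ)) = 13.03·0.001877/(2·0.6573) = 0.01860 hr

Final: 0.01860 hr


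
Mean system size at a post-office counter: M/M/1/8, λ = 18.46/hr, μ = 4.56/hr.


ρ = 18.46/4.56 = 4.0482
L = ρ[1 − (K+1)ρ^K + Kρ^(K+1)] / [(1−ρ)(1−ρ^(K+1))]
Numerator: 4.0482·(1 − 9·72133.139086 + 8·292012.663931) = 6829001.960871
Denominator: (-3.0482)·(-292011.663931) = 890123.273824
L = 6829001.960871/890123.273824 = 7.6720

Final: 7.6720


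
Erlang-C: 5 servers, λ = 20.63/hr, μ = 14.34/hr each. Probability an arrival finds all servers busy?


a = λ/μ = 1.4386; ρ = a/5 = 0.2877
P₀ = 0.236950 (from M/M/c formula)
C(c,a) = [a^c/(c!(1−ρ))]·P₀ = [6.16241/(120·0.7123)]·0.236950
= 0.07210·0.236950 = 0.017084

Final: 0.017084


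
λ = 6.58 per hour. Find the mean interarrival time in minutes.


Mean interarrival time = 1/λ = 1/6.58 hour = 0.15198 hour
In minutes: 0.15198 × 60 = 9.1185 min

Final: 9.1185 min


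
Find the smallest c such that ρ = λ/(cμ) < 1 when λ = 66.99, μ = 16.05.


Stability requires cμ > λ ⇔ c > λ/μ.
λ/μ = 66.99/16.05 = 4.1738
Minimum integer c = ⌊4.1738⌋ + 1 = 5
Check: 5·16.05 = 80.25 > 66.99, while 4·16.05 = 64.20 ≤ 66.99

Final: 5 servers


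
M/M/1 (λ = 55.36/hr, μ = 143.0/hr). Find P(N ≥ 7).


ρ = 55.36/143.0 = 0.3871
P(N ≥ n) = ρ^n = 0.3871^7 = 0.001303

Final: 0.001303


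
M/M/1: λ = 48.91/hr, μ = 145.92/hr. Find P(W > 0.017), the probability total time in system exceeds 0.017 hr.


W ~ Exponential(μ−λ) for M/M/1.
μ − λ = 145.92 − 48.91 = 97.0100
P(W > t) = e^{−(μ−λ)t} = e^{−1.6492} = 0.192209

Final: 0.192209


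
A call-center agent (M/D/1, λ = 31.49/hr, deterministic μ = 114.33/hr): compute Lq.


ρ = 31.49/114.33 = 0.2754
M/D/1: Lq = ρ²/(2(1−ρ)) = 0.07586/(2·0.7246) = 0.05235

Final: 0.05235


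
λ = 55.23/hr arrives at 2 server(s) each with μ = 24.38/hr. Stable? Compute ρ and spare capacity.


Total capacity cμ = 2·24.38 = 48.76/hr
ρ = λ/(cμ) = 55.23/48.76 = 1.1327
Stable ⇔ ρ < 1: NO
Spare capacity = cμ − λ = 48.76 − 55.23 = -6.47/hr

Final: ρ = 1.1327; unstable; margin = -6.47/hr


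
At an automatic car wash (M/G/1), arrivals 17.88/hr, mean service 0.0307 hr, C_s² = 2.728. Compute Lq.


ρ = λ·E[S] = 17.88·0.0307 = 0.5489
Lq = ρ²(1+C_s²)/(2(1−ρ)) = 0.3013·(1+2.728)/(2·0.4511)
= 0.3013·3.7280/0.9022 = 1.24509

Final: 1.24509


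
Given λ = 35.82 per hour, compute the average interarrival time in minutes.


Mean interarrival time = 1/λ = 1/35.82 hour = 0.02792 hour
In minutes: 0.02792 × 60 = 1.6750 min

Final: 1.6750 min


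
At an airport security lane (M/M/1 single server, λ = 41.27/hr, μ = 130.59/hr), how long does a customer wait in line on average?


ρ = 41.27/130.59 = 0.3160
Wq = ρ/(μ−λ) = 0.3160/(130.59 − 41.27) = 0.3160/89.32 = 0.003538 hr

Final: 0.003538 hr


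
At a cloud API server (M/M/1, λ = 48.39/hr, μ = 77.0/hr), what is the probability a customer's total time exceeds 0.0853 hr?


W ~ Exponential(μ−λ) for M/M/1.
μ − λ = 77.0 − 48.39 = 28.6100
P(W > t) = e^{−(μ−λ)t} = e^{−2.4404} = 0.087123

Final: 0.087123


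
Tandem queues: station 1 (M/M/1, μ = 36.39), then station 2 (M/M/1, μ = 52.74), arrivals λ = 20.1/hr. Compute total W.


Each node sees arrival rate λ = 20.1/hr (tandem ⇒ throughput preserved).
W₁ = 1/(μ₁−λ) = 1/(36.39−20.1) = 0.06139 hr
W₂ = 1/(μ₂−λ) = 1/(52.74−20.1) = 0.03064 hr
W_total = W₁ + W₂ = 0.06139 + 0.03064 = 0.09202 hr

Final: 0.09202 hr


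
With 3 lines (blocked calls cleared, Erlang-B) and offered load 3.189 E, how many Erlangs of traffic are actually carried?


B(3,3.189) = 0.368225 (Erlang-B)
Carried load = a(1 − B) = 3.189·(1 − 0.368225) = 3.189·0.631775 = 2.0147 E

Final: 2.0147 Erlangs


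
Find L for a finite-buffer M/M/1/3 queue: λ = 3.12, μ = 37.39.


ρ = 3.12/37.39 = 0.08344
L = ρ[1 − (K+1)ρ^K + Kρ^(K+1)] / [(1−ρ)(1−ρ^(K+1))]
Numerator: 0.08344·(1 − 4·0.0005810 + 3·0.00004848) = 0.083263
Denominator: (0.9166)·(0.999952) = 0.916511
L = 0.083263/0.916511 = 0.09085

Final: 0.09085


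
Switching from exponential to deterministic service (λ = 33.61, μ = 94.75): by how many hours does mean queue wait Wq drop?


ρ = 33.61/94.75 = 0.3547
Wq(M/M/1) = ρ/(μ−λ) = 0.3547/61.14 = 0.005802 hr
Wq(M/D/1) = ρ/(2(μ−λ)) = 0.002901 hr
Savings = 0.005802 − 0.002901 = 0.002901 hr

Final: 0.002901 hr


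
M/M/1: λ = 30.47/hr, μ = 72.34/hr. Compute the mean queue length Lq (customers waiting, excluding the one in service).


ρ = 30.47/72.34 = 0.4212
Lq = ρ²/(1−ρ) = 0.1774/0.5788 = 0.3065

Final: 0.3065


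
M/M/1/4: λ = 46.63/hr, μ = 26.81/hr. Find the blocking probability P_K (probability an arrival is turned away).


ρ = λ/μ = 46.63/26.81 = 1.7393
P_K = (1−ρ)ρ^K/(1−ρ^(K+1)) = (-0.7393·9.151123)/(1 − 15.916333)
= -6.765209/-14.916333 = 0.453544

Final: 0.453544


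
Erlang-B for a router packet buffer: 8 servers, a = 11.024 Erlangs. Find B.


B(c,a) = (a^c/c!) / Σ_{k=0}^{c} a^k/k!
a^8/8! = 5409.948278
Σ terms (k=0..8): 1.00000 + 11.02400 + 60.76429 + 223.28850 + 615.38312 + 1356.79669 + 2492.88779 + 3925.94215 + 5409.94828 = 14097.034820
B = 5409.948278/14097.034820 = 0.383765

Final: 0.383765


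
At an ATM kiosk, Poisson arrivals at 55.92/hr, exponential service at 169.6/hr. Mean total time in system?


W = 1/(μ−λ) = 1/(169.6 − 55.92) = 1/113.68 = 0.008797 hr

Final: 0.008797 hr


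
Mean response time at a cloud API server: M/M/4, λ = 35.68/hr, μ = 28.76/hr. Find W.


a = 1.2406; ρ = 0.3102; P₀ = 0.288061
Lq = P₀·a^c·ρ/(c!(1−ρ)²) = 0.01853
Wq = Lq/λ = 0.01853/35.68 = 0.0005194 hr
W = Wq + 1/μ = 0.0005194 + 0.03477 = 0.03529 hr

Final: 0.03529 hr


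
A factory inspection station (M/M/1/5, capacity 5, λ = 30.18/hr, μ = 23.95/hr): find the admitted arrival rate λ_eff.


ρ = 1.2601; P_K = (1−ρ)ρ^5/(1−ρ^6) = 0.275148
λ_eff = λ(1 − P_K) = 30.18·(1 − 0.275148) = 30.18·0.724852 = 21.8760 /hr

Final: 21.8760 /hr


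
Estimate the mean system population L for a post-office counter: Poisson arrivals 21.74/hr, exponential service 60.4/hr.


ρ = λ/μ = 21.74/60.4 = 0.3599
L = ρ/(1−ρ) = 0.3599/(1 − 0.3599) = 0.3599/0.6401 = 0.5623

Final: 0.5623


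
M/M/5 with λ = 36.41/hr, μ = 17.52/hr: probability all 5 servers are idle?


a = λ/μ = 36.41/17.52 = 2.0782; ρ = a/c = 0.4156
Σ_{k=0}^{4} a^k/k! (terms k=0..4) = 1.00000 + 2.07820 + 2.15945 + 1.49592 + 0.77720 = 7.51077
Tail: a^5/(5!(1−ρ)) = 38.76438/(120·0.5844) = 0.55280
P₀ = 1/(7.51077 + 0.55280) = 1/8.06357 = 0.124014

Final: 0.124014


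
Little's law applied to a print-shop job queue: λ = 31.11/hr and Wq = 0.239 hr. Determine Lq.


Lq = λWq = 31.11·0.239 = 7.4353

Final: 7.4353


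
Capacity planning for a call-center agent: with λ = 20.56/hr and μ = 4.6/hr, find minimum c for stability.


Stability requires cμ > λ ⇔ c > λ/μ.
λ/μ = 20.56/4.6 = 4.4696
Minimum integer c = ⌊4.4696⌋ + 1 = 5
Check: 5·4.6 = 23.00 > 20.56, while 4·4.6 = 18.40 ≤ 20.56

Final: 5 servers


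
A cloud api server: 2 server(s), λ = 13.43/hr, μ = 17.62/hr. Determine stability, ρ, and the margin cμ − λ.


Total capacity cμ = 2·17.62 = 35.24/hr
ρ = λ/(cμ) = 13.43/35.24 = 0.3811
Stable ⇔ ρ < 1: YES
Spare capacity = cμ − λ = 35.24 − 13.43 = 21.81/hr

Final: ρ = 0.3811; stable; margin = 21.81/hr


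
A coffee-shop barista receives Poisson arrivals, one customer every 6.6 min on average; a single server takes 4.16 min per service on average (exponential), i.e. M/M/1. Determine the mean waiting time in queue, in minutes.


λ = 60/6.6 = 9.0909 /hr
μ = 60/4.16 = 14.4231 /hr
ρ = λ/μ = 9.0909/14.4231 = 0.6303
Wq = ρ/(μ−λ) = 0.6303/(14.4231−9.0909) = 0.11821 hr
In minutes: 0.11821·60 = 7.092 min

Final: 7.092 min


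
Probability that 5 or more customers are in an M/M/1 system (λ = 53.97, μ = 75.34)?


ρ = 53.97/75.34 = 0.7164
P(N ≥ n) = ρ^n = 0.7164^5 = 0.188640

Final: 0.188640


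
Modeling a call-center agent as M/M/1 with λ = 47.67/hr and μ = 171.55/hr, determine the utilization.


ρ = λ/μ = 47.67/171.55 = 0.2779

Final: 0.2779


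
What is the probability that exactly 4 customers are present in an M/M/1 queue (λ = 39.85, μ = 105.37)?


ρ = 39.85/105.37 = 0.3782
P_n = (1−ρ)·ρ^n = (1 − 0.3782)·0.3782^4 = 0.6218·0.020457 = 0.012720

Final: 0.012720


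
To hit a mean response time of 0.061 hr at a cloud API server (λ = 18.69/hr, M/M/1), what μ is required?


W = 1/(μ−λ) ⇒ μ − λ = 1/W = 1/0.061 = 16.3934
μ = λ + 1/W = 18.69 + 16.3934 = 35.0834 per hr

Final: 35.0834 /hr


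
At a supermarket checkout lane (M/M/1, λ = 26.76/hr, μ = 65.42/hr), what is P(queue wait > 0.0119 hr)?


ρ = 26.76/65.42 = 0.4090
P(Wq > t) = ρ·e^{−(μ−λ)t} = 0.4090·e^{−0.4601}
= 0.4090·0.631250 = 0.258212

Final: 0.258212


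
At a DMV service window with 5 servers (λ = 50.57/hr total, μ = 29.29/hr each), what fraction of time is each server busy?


ρ = λ/(cμ) = 50.57/(5·29.29) = 50.57/146.45 = 0.3453

Final: 0.3453


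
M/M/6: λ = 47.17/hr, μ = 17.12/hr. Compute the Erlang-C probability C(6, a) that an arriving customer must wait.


a = λ/μ = 2.7553; ρ = a/6 = 0.4592
P₀ = 0.062952 (from M/M/c formula)
C(c,a) = [a^c/(c!(1−ρ))]·P₀ = [437.49460/(720·0.5408)]·0.062952
= 1.12360·0.062952 = 0.070733

Final: 0.070733


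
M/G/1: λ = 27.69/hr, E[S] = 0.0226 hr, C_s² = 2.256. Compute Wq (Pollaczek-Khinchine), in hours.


ρ = λ·E[S] = 27.69·0.0226 = 0.6258
E[S²] = E[S]²(1+C_s²) = 0.0226²·(1+2.256) = 0.001663
Wq = λ·E[S²]/(2(1−ρ)) = 27.69·0.001663/(2·0.3742) = 0.06153 hr

Final: 0.06153 hr


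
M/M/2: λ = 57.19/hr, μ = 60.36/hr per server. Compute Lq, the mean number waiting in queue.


a = λ/μ = 0.9475; ρ = a/2 = 0.4737
P₀ = 0.357091
Lq = P₀·a^c·ρ / (c!·(1−ρ)²) = 0.357091·0.89772·0.4737/(2·0.27695)
= 0.27418

Final: 0.27418


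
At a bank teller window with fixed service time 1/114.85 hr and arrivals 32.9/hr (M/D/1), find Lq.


ρ = 32.9/114.85 = 0.2865
M/D/1: Lq = ρ²/(2(1−ρ)) = 0.08206/(2·0.7135) = 0.05750

Final: 0.05750


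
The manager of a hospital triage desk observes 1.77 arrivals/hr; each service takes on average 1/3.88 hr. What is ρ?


ρ = λ/μ = 1.77/3.88 = 0.4562

Final: 0.4562


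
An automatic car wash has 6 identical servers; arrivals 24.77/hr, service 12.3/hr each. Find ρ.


ρ = λ/(cμ) = 24.77/(6·12.3) = 24.77/73.80 = 0.3356

Final: 0.3356


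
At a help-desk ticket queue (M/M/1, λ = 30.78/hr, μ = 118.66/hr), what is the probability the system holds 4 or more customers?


ρ = 30.78/118.66 = 0.2594
P(N ≥ n) = ρ^n = 0.2594^4 = 0.004527

Final: 0.004527


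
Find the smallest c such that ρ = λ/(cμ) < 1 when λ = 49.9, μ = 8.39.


Stability requires cμ > λ ⇔ c > λ/μ.
λ/μ = 49.9/8.39 = 5.9476
Minimum integer c = ⌊5.9476⌋ + 1 = 6
Check: 6·8.39 = 50.34 > 49.9, while 5·8.39 = 41.95 ≤ 49.9

Final: 6 servers


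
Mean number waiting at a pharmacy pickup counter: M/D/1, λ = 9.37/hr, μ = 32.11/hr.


ρ = 9.37/32.11 = 0.2918
M/D/1: Lq = ρ²/(2(1−ρ)) = 0.08515/(2·0.7082) = 0.06012

Final: 0.06012


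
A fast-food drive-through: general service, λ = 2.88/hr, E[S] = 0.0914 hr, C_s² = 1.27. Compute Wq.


ρ = λ·E[S] = 2.88·0.0914 = 0.2632
E[S²] = E[S]²(1+C_s²) = 0.0914²·(1+1.27) = 0.018963
Wq = λ·E[S²]/(2(1−ρ)) = 2.88·0.018963/(2·0.7368) = 0.03706 hr

Final: 0.03706 hr


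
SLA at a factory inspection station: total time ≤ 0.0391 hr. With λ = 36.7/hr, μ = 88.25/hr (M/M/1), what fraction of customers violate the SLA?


W ~ Exponential(μ−λ) for M/M/1.
μ − λ = 88.25 − 36.7 = 51.5500
P(W > t) = e^{−(μ−λ)t} = e^{−2.0156} = 0.133240

Final: 0.133240


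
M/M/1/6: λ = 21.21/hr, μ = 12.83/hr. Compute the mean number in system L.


ρ = 21.21/12.83 = 1.6532
L = ρ[1 − (K+1)ρ^K + Kρ^(K+1)] / [(1−ρ)(1−ρ^(K+1))]
Numerator: 1.6532·(1 − 7·20.411930 + 6·33.744118) = 100.150213
Denominator: (-0.6532)·(-32.744118) = 21.387039
L = 100.150213/21.387039 = 4.6828

Final: 4.6828


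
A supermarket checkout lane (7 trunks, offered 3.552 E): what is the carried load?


B(7,3.552) = 0.041779 (Erlang-B)
Carried load = a(1 − B) = 3.552·(1 − 0.041779) = 3.552·0.958221 = 3.4036 E

Final: 3.4036 Erlangs


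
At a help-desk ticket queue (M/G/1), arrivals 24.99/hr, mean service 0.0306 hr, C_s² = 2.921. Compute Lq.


ρ = λ·E[S] = 24.99·0.0306 = 0.7647
Lq = ρ²(1+C_s²)/(2(1−ρ)) = 0.5848·(1+2.921)/(2·0.2353)
= 0.5848·3.9210/0.4706 = 4.87202

Final: 4.87202


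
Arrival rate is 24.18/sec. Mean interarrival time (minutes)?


Mean interarrival time = 1/λ = 1/24.18 second = 0.04136 second
In minutes: 0.04136 × 0.0166667 = 0.0006893 min

Final: 0.0006893 min


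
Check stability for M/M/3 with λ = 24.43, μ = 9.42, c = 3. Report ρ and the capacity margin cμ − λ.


Total capacity cμ = 3·9.42 = 28.26/hr
ρ = λ/(cμ) = 24.43/28.26 = 0.8645
Stable ⇔ ρ < 1: YES
Spare capacity = cμ − λ = 28.26 − 24.43 = 3.83/hr

Final: ρ = 0.8645; stable; margin = 3.83/hr


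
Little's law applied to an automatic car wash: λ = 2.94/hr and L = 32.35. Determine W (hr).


W = L/λ = 32.35/2.94 = 11.0034 hr

Final: 11.0034 hr


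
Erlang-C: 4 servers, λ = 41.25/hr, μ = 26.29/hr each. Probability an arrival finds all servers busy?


a = λ/μ = 1.5690; ρ = a/4 = 0.3923
P₀ = 0.205791 (from M/M/c formula)
C(c,a) = [a^c/(c!(1−ρ))]·P₀ = [6.06085/(24·0.6077)]·0.205791
= 0.41553·0.205791 = 0.085513

Final: 0.085513


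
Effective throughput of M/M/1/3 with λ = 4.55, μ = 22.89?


ρ = 0.1988; P_K = (1−ρ)ρ^3/(1−ρ^4) = 0.006303
λ_eff = λ(1 − P_K) = 4.55·(1 − 0.006303) = 4.55·0.993697 = 4.5213 /hr

Final: 4.5213 /hr


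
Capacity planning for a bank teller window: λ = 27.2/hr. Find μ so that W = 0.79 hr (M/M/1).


W = 1/(μ−λ) ⇒ μ − λ = 1/W = 1/0.79 = 1.2658
μ = λ + 1/W = 27.2 + 1.2658 = 28.4658 per hr

Final: 28.4658 /hr


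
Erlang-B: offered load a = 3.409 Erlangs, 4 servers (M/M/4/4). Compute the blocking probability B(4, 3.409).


B(c,a) = (a^c/c!) / Σ_{k=0}^{c} a^k/k!
a^4/4! = 5.627257
Σ terms (k=0..4): 1.00000 + 3.40900 + 5.81064 + 6.60282 + 5.62726 = 22.449722
B = 5.627257/22.449722 = 0.250660

Final: 0.250660


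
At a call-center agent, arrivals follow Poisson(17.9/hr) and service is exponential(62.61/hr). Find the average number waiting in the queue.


ρ = 17.9/62.61 = 0.2859
Lq = ρ²/(1−ρ) = 0.08174/0.7141 = 0.1145

Final: 0.1145


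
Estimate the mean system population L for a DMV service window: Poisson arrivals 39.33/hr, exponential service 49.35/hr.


ρ = λ/μ = 39.33/49.35 = 0.7970
L = ρ/(1−ρ) = 0.7970/(1 − 0.7970) = 0.7970/0.2030 = 3.9251

Final: 3.9251


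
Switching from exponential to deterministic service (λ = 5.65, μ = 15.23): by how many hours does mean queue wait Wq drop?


ρ = 5.65/15.23 = 0.3710
Wq(M/M/1) = ρ/(μ−λ) = 0.3710/9.58 = 0.03872 hr
Wq(M/D/1) = ρ/(2(μ−λ)) = 0.01936 hr
Savings = 0.03872 − 0.01936 = 0.01936 hr

Final: 0.01936 hr


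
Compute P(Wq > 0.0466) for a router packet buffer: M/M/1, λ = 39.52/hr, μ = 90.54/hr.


ρ = 39.52/90.54 = 0.4365
P(Wq > t) = ρ·e^{−(μ−λ)t} = 0.4365·e^{−2.3775}
= 0.4365·0.092779 = 0.040497

Final: 0.040497


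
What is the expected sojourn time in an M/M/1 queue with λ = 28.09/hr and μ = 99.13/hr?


W = 1/(μ−λ) = 1/(99.13 − 28.09) = 1/71.04 = 0.01408 hr

Final: 0.01408 hr


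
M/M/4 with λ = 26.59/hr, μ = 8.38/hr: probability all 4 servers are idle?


a = λ/μ = 26.59/8.38 = 3.1730; ρ = a/c = 0.7933
Σ_{k=0}^{3} a^k/k! (terms k=0..3) = 1.00000 + 3.17303 + 5.03406 + 5.32441 = 14.53151
Tail: a^4/(4!(1−ρ)) = 101.36716/(24·0.2067) = 20.42946
P₀ = 1/(14.53151 + 20.42946) = 1/34.96096 = 0.028603

Final: 0.028603


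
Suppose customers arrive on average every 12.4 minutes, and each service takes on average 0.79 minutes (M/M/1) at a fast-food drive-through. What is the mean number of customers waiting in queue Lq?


λ = 60/12.4 = 4.8387 /hr
μ = 60/0.79 = 75.9494 /hr
ρ = λ/μ = 4.8387/75.9494 = 0.06371
Lq = ρ²/(1−ρ) = 0.004059/0.9363 = 0.004335

Final: 0.004335


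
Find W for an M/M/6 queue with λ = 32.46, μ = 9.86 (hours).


a = 3.2921; ρ = 0.5487; P₀ = 0.036112
Lq = P₀·a^c·ρ/(c!(1−ρ)²) = 0.17199
Wq = Lq/λ = 0.17199/32.46 = 0.005299 hr
W = Wq + 1/μ = 0.005299 + 0.10142 = 0.10672 hr

Final: 0.10672 hr


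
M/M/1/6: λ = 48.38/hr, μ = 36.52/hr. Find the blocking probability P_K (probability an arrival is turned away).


ρ = λ/μ = 48.38/36.52 = 1.3248
P_K = (1−ρ)ρ^K/(1−ρ^(K+1)) = (-0.3248·5.405185)/(1 − 7.160538)
= -1.755353/-6.160538 = 0.284935

Final: 0.284935


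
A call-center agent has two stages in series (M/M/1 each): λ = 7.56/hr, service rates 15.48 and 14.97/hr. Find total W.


Each node sees arrival rate λ = 7.56/hr (tandem ⇒ throughput preserved).
W₁ = 1/(μ₁−λ) = 1/(15.48−7.56) = 0.12626 hr
W₂ = 1/(μ₂−λ) = 1/(14.97−7.56) = 0.13495 hr
W_total = W₁ + W₂ = 0.12626 + 0.13495 = 0.26122 hr

Final: 0.26122 hr


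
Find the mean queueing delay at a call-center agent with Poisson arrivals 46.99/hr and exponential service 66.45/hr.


ρ = 46.99/66.45 = 0.7071
Wq = ρ/(μ−λ) = 0.7071/(66.45 − 46.99) = 0.7071/19.46 = 0.03634 hr

Final: 0.03634 hr


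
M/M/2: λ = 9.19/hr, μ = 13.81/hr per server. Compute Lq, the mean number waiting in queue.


a = λ/μ = 0.6655; ρ = a/2 = 0.3327
P₀ = 0.500679
Lq = P₀·a^c·ρ / (c!·(1−ρ)²) = 0.500679·0.44284·0.3327/(2·0.44525)
= 0.08284

Final: 0.08284
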